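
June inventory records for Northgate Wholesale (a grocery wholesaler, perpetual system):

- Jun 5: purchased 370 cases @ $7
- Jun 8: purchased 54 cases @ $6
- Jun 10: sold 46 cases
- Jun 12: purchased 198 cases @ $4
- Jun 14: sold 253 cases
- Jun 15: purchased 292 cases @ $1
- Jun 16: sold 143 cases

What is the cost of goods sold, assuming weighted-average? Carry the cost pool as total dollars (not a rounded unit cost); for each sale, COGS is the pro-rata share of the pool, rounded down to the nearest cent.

After Jun 5: 370 on hand, pool $2,590.00 (≈ $7.0000 each)
After Jun 8: 424 on hand, pool $2,914.00 (≈ $6.8726 each)
Jun 10, sell 46: 46/424 × $2,914.00 → $316.14
After Jun 12: 576 on hand, pool $3,389.86 (≈ $5.8852 each)
Jun 14, sell 253: 253/576 × $3,389.86 → $1,488.94
After Jun 15: 615 on hand, pool $2,192.92 (≈ $3.5657 each)
Jun 16, sell 143: 143/615 × $2,192.92 → $509.89
Total COGS = $316.14 + $1,488.94 + $509.89 = $2,314.97
Ending inventory (cost pool remaining) = $1,683.03

COGS = $2,314.97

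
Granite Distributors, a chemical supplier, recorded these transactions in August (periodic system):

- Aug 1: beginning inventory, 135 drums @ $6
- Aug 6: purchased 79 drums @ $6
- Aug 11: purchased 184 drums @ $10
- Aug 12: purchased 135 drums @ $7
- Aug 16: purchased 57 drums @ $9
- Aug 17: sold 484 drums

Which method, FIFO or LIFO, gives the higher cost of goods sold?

LIFO

FIFO COGS: 135 @ $6 + 79 @ $6 + 184 @ $10 + 86 @ $7 = $3,726
LIFO COGS: 57 @ $9 + 135 @ $7 + 184 @ $10 + 79 @ $6 + 29 @ $6 = $3,946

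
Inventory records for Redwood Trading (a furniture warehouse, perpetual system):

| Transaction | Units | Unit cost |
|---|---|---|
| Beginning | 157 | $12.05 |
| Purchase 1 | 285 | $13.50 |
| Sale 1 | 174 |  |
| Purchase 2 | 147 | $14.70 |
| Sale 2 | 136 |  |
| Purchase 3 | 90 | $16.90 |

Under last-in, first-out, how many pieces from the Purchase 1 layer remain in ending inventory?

111

Sale 1 (174) [LIFO — newest first]: 174 @ $13.50 = $2,349.00
Sale 2 (136) [LIFO — newest first]: 136 @ $14.70 = $1,999.20
Total COGS = $2,349.00 + $1,999.20 = $4,348.20
Ending inventory: 157 @ $12.05 + 111 @ $13.50 + 11 @ $14.70 + 90 @ $16.90 = $5,073.05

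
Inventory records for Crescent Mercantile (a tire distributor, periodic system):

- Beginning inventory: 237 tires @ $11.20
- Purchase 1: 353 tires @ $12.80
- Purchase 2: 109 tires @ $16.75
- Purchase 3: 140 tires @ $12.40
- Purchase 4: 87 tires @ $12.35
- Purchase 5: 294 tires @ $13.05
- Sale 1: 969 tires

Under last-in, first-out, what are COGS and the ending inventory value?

COGS = $12,812.10; ending inventory = $2,833.60

Sale 1 (969) [LIFO — newest first]: 294 @ $13.05 + 87 @ $12.35 + 140 @ $12.40 + 109 @ $16.75 + 339 @ $12.80 = $12,812.10
Ending inventory: 237 @ $11.20 + 14 @ $12.80 = $2,833.60
Check: goods available $15,645.70 = COGS $12,812.10 + ending $2,833.60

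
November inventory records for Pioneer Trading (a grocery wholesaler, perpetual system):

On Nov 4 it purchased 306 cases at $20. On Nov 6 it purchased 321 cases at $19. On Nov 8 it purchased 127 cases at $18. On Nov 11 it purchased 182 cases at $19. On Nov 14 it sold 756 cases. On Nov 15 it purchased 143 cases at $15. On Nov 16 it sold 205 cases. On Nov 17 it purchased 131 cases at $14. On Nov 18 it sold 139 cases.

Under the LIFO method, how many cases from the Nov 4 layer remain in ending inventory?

Nov 14, 756 sold [LIFO — newest first]: 182 @ $19 + 127 @ $18 + 321 @ $19 + 126 @ $20 = $14,363
Nov 16, 205 sold [LIFO — newest first]: 143 @ $15 + 62 @ $20 = $3,385
Nov 18, 139 sold [LIFO — newest first]: 131 @ $14 + 8 @ $20 = $1,994
Total COGS = $14,363 + $3,385 + $1,994 = $19,742
Ending inventory: 110 @ $20 = $2,200
Check: goods available $21,942 = COGS $19,742 + ending $2,200

110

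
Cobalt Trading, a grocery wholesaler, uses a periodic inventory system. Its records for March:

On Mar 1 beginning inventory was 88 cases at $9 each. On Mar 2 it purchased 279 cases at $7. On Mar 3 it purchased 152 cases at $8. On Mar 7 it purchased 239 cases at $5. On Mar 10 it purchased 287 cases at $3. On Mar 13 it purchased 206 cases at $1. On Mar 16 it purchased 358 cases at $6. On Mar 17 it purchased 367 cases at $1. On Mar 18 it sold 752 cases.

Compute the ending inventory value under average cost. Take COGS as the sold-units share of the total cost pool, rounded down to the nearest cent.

Ending inventory = $5,412.61

Mar 18, sell 752: 752/1976 × $8,738.00 → $3,325.39
Ending inventory (cost pool remaining) = $5,412.61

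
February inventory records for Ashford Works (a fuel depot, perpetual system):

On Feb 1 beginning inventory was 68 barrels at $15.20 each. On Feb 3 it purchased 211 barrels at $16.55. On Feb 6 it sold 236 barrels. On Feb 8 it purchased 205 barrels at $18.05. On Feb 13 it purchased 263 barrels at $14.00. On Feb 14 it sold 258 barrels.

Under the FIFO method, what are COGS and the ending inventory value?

Feb 6, 236 sold [FIFO — oldest first]: 68 @ $15.20 + 168 @ $16.55 = $3,814.00
Feb 14, 258 sold [FIFO — oldest first]: 43 @ $16.55 + 205 @ $18.05 + 10 @ $14.00 = $4,551.90
Total COGS = $3,814.00 + $4,551.90 = $8,365.90
Ending inventory: 253 @ $14.00 = $3,542.00
Check: goods available $11,907.90 = COGS $8,365.90 + ending $3,542.00

COGS = $8,365.90; ending inventory = $3,542.00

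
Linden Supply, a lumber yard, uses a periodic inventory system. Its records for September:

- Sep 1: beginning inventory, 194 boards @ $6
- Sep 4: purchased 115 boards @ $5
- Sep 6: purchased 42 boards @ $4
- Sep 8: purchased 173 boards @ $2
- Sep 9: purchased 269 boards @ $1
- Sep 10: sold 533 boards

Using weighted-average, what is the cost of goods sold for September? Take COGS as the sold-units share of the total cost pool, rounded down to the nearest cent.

Sep 10, sell 533: 533/793 × $2,522.00 → $1,695.11
Ending inventory (cost pool remaining) = $826.89
Check: goods available $2,522.00 = COGS $1,695.11 + ending $826.89

COGS = $1,695.11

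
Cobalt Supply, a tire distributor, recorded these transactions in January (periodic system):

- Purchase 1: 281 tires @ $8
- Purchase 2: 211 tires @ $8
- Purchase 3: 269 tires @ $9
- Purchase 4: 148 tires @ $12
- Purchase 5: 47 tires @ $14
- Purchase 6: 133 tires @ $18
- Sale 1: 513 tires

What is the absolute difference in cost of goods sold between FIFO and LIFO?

FIFO COGS: 281 @ $8 + 211 @ $8 + 21 @ $9 = $4,125
LIFO COGS: 133 @ $18 + 47 @ $14 + 148 @ $12 + 185 @ $9 = $6,493
Difference = |$4,125 − $6,493| = $2,368

$2,368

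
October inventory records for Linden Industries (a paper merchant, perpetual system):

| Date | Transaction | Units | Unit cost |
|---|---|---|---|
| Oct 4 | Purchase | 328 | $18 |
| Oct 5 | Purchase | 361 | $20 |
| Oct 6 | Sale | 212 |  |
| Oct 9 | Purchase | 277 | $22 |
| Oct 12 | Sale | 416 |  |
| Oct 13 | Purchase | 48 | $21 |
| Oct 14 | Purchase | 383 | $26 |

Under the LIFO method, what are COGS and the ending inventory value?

COGS = $13,114; ending inventory = $17,070

Oct 6, 212 sold [LIFO — newest first]: 212 @ $20 = $4,240
Oct 12, 416 sold [LIFO — newest first]: 277 @ $22 + 139 @ $20 = $8,874
Total COGS = $4,240 + $8,874 = $13,114
Ending inventory: 328 @ $18 + 10 @ $20 + 48 @ $21 + 383 @ $26 = $17,070
Check: goods available $30,184 = COGS $13,114 + ending $17,070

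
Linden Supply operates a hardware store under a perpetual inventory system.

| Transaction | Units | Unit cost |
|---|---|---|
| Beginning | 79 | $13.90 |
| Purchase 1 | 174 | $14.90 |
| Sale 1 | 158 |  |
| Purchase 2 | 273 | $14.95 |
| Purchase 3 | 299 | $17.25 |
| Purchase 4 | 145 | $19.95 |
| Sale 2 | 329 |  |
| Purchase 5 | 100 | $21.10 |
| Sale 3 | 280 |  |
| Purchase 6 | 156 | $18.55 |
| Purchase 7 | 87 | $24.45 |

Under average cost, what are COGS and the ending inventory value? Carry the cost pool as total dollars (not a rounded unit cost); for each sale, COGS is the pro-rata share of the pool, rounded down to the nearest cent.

COGS = $12,656.97; ending inventory = $10,296.53

After Beginning: 79 on hand, pool $1,098.10 (≈ $13.9000 each)
After Purchase 1: 253 on hand, pool $3,690.70 (≈ $14.5877 each)
Sale 1, sell 158: 158/253 × $3,690.70 → $2,304.86
After Purchase 2: 368 on hand, pool $5,467.19 (≈ $14.8565 each)
After Purchase 3: 667 on hand, pool $10,624.94 (≈ $15.9294 each)
After Purchase 4: 812 on hand, pool $13,517.69 (≈ $16.6474 each)
Sale 2, sell 329: 329/812 × $13,517.69 → $5,476.99
After Purchase 5: 583 on hand, pool $10,150.70 (≈ $17.4111 each)
Sale 3, sell 280: 280/583 × $10,150.70 → $4,875.12
After Purchase 6: 459 on hand, pool $8,169.38 (≈ $17.7982 each)
After Purchase 7: 546 on hand, pool $10,296.53 (≈ $18.8581 each)
Total COGS = $2,304.86 + $5,476.99 + $4,875.12 = $12,656.97
Ending inventory (cost pool remaining) = $10,296.53
Check: goods available $22,953.50 = COGS $12,656.97 + ending $10,296.53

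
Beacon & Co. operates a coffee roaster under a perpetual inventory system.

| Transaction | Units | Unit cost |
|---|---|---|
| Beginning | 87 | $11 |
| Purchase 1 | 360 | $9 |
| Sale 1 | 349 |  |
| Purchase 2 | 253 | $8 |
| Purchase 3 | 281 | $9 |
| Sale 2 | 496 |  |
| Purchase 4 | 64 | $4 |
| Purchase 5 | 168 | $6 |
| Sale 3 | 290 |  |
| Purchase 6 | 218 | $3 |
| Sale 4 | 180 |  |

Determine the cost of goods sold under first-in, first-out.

COGS = $10,320

Sale 1 (349) [FIFO — oldest first]: 87 @ $11 + 262 @ $9 = $3,315
Sale 2 (496) [FIFO — oldest first]: 98 @ $9 + 253 @ $8 + 145 @ $9 = $4,211
Sale 3 (290) [FIFO — oldest first]: 136 @ $9 + 64 @ $4 + 90 @ $6 = $2,020
Sale 4 (180) [FIFO — oldest first]: 78 @ $6 + 102 @ $3 = $774
Total COGS = $3,315 + $4,211 + $2,020 + $774 = $10,320
Ending inventory: 116 @ $3 = $348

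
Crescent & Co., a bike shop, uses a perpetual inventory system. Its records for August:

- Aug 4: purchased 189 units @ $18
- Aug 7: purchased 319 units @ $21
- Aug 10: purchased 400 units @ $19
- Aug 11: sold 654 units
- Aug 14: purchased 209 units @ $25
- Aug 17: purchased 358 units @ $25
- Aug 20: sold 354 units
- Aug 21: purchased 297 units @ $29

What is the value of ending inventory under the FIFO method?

Aug 11, 654 sold [FIFO — oldest first]: 189 @ $18 + 319 @ $21 + 146 @ $19 = $12,875
Aug 20, 354 sold [FIFO — oldest first]: 254 @ $19 + 100 @ $25 = $7,326
Total COGS = $12,875 + $7,326 = $20,201
Ending inventory: 109 @ $25 + 358 @ $25 + 297 @ $29 = $20,288

Ending inventory = $20,288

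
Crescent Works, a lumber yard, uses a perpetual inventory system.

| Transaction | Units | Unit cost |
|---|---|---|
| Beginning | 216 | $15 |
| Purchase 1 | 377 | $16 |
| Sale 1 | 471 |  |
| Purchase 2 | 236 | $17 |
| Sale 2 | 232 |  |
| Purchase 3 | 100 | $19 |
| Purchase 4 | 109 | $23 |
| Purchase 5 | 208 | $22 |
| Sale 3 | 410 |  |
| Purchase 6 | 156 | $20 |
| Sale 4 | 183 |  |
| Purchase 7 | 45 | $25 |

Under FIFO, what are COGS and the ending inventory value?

Sale 1 (471) [FIFO — oldest first]: 216 @ $15 + 255 @ $16 = $7,320
Sale 2 (232) [FIFO — oldest first]: 122 @ $16 + 110 @ $17 = $3,822
Sale 3 (410) [FIFO — oldest first]: 126 @ $17 + 100 @ $19 + 109 @ $23 + 75 @ $22 = $8,199
Sale 4 (183) [FIFO — oldest first]: 133 @ $22 + 50 @ $20 = $3,926
Total COGS = $7,320 + $3,822 + $8,199 + $3,926 = $23,267
Ending inventory: 106 @ $20 + 45 @ $25 = $3,245
Check: goods available $26,512 = COGS $23,267 + ending $3,245

COGS = $23,267; ending inventory = $3,245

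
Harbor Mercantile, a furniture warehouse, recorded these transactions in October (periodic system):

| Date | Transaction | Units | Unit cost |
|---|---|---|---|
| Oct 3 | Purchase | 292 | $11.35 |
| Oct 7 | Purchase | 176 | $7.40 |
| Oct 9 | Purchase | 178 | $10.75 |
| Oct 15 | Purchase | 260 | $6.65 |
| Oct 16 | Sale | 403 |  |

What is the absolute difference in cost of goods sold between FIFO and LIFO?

FIFO COGS: 292 @ $11.35 + 111 @ $7.40 = $4,135.60
LIFO COGS: 260 @ $6.65 + 143 @ $10.75 = $3,266.25
Difference = |$4,135.60 − $3,266.25| = $869.35

$869.35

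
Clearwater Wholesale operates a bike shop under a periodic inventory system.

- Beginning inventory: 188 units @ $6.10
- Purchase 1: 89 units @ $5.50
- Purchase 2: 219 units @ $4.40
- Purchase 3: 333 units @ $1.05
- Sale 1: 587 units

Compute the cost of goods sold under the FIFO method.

COGS = $2,695.45

Sale 1 (587) [FIFO — oldest first]: 188 @ $6.10 + 89 @ $5.50 + 219 @ $4.40 + 91 @ $1.05 = $2,695.45
Ending inventory: 242 @ $1.05 = $254.10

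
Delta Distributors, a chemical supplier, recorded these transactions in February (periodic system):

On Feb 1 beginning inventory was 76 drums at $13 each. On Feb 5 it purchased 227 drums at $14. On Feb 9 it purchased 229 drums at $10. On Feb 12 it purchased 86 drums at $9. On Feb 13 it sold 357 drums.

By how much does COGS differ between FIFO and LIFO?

FIFO COGS: 76 @ $13 + 227 @ $14 + 54 @ $10 = $4,706
LIFO COGS: 86 @ $9 + 229 @ $10 + 42 @ $14 = $3,652
Difference = |$4,706 − $3,652| = $1,054

$1,054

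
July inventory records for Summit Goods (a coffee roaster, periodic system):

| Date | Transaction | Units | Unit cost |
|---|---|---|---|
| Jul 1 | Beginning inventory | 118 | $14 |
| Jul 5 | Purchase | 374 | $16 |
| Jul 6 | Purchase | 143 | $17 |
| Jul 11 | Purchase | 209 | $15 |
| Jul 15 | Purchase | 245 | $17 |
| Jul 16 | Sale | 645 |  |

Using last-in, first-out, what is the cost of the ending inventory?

Jul 16, 645 sold [LIFO — newest first]: 245 @ $17 + 209 @ $15 + 143 @ $17 + 48 @ $16 = $10,499
Ending inventory: 118 @ $14 + 326 @ $16 = $6,868
Check: goods available $17,367 = COGS $10,499 + ending $6,868

Ending inventory = $6,868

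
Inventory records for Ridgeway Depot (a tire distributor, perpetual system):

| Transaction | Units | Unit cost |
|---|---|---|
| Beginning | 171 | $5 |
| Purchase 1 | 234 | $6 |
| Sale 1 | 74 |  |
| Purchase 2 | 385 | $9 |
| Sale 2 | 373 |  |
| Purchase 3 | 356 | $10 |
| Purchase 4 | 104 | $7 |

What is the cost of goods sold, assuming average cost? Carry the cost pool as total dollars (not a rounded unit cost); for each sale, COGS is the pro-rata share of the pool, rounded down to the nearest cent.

COGS = $3,179.64

After Beginning: 171 on hand, pool $855.00 (≈ $5.0000 each)
After Purchase 1: 405 on hand, pool $2,259.00 (≈ $5.5778 each)
Sale 1, sell 74: 74/405 × $2,259.00 → $412.75
After Purchase 2: 716 on hand, pool $5,311.25 (≈ $7.4179 each)
Sale 2, sell 373: 373/716 × $5,311.25 → $2,766.89
After Purchase 3: 699 on hand, pool $6,104.36 (≈ $8.7330 each)
After Purchase 4: 803 on hand, pool $6,832.36 (≈ $8.5085 each)
Total COGS = $412.75 + $2,766.89 = $3,179.64
Ending inventory (cost pool remaining) = $6,832.36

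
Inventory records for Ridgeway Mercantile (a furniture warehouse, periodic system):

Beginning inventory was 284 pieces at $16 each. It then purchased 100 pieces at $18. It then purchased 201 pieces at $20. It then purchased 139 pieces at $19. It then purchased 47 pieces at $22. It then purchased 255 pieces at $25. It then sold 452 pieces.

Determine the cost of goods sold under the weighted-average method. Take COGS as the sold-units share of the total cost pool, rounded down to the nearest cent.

COGS = $8,993.30

Sale 1, sell 452: 452/1026 × $20,414.00 → $8,993.30
Ending inventory (cost pool remaining) = $11,420.70
Check: goods available $20,414.00 = COGS $8,993.30 + ending $11,420.70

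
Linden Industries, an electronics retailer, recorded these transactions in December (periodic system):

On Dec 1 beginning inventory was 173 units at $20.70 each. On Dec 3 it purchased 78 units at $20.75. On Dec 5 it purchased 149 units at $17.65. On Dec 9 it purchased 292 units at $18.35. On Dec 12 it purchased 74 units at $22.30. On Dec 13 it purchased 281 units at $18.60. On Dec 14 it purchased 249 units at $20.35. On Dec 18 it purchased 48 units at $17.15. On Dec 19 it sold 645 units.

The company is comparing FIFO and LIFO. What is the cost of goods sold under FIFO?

COGS = $12,325.20

FIFO COGS: 173 @ $20.70 + 78 @ $20.75 + 149 @ $17.65 + 245 @ $18.35 = $12,325.20
LIFO COGS: 48 @ $17.15 + 249 @ $20.35 + 281 @ $18.60 + 67 @ $22.30 = $12,611.05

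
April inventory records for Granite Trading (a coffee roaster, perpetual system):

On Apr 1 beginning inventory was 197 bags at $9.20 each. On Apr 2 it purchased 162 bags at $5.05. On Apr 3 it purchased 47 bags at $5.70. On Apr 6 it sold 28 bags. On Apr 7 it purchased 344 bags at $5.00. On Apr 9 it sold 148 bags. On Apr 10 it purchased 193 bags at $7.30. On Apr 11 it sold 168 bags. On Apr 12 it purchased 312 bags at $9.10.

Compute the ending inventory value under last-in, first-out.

Apr 6, 28 sold [LIFO — newest first]: 28 @ $5.70 = $159.60
Apr 9, 148 sold [LIFO — newest first]: 148 @ $5.00 = $740.00
Apr 11, 168 sold [LIFO — newest first]: 168 @ $7.30 = $1,226.40
Total COGS = $159.60 + $740.00 + $1,226.40 = $2,126.00
Ending inventory: 197 @ $9.20 + 162 @ $5.05 + 19 @ $5.70 + 196 @ $5.00 + 25 @ $7.30 + 312 @ $9.10 = $6,740.50
Check: goods available $8,866.50 = COGS $2,126.00 + ending $6,740.50

Ending inventory = $6,740.50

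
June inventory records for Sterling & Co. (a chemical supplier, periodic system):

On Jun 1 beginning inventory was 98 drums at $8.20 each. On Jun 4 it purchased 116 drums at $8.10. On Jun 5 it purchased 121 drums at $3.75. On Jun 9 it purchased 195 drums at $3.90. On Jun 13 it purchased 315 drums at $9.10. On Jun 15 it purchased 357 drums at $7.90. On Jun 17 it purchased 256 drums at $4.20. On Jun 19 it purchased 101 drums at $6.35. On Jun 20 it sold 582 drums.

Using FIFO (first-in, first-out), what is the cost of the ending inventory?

Jun 20, 582 sold [FIFO — oldest first]: 98 @ $8.20 + 116 @ $8.10 + 121 @ $3.75 + 195 @ $3.90 + 52 @ $9.10 = $3,430.65
Ending inventory: 263 @ $9.10 + 357 @ $7.90 + 256 @ $4.20 + 101 @ $6.35 = $6,930.15
Check: goods available $10,360.80 = COGS $3,430.65 + ending $6,930.15

Ending inventory = $6,930.15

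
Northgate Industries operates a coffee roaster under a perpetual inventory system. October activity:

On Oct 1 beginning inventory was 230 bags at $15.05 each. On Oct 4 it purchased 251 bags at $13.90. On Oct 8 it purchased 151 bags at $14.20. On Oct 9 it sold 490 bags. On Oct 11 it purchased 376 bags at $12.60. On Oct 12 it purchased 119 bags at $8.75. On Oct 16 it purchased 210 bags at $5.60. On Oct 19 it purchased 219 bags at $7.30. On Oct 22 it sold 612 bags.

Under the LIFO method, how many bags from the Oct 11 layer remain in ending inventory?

312

Oct 9, 490 sold [LIFO — newest first]: 151 @ $14.20 + 251 @ $13.90 + 88 @ $15.05 = $6,957.50
Oct 22, 612 sold [LIFO — newest first]: 219 @ $7.30 + 210 @ $5.60 + 119 @ $8.75 + 64 @ $12.60 = $4,622.35
Total COGS = $6,957.50 + $4,622.35 = $11,579.85
Ending inventory: 142 @ $15.05 + 312 @ $12.60 = $6,068.30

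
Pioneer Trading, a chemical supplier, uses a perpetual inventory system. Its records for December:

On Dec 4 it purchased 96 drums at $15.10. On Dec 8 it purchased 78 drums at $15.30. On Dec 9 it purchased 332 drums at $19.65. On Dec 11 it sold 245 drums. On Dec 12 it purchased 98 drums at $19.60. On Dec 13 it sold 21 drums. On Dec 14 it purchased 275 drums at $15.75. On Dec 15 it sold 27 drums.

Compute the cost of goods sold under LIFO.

Dec 11, 245 sold [LIFO — newest first]: 245 @ $19.65 = $4,814.25
Dec 13, 21 sold [LIFO — newest first]: 21 @ $19.60 = $411.60
Dec 15, 27 sold [LIFO — newest first]: 27 @ $15.75 = $425.25
Total COGS = $4,814.25 + $411.60 + $425.25 = $5,651.10
Ending inventory: 96 @ $15.10 + 78 @ $15.30 + 87 @ $19.65 + 77 @ $19.60 + 248 @ $15.75 = $9,767.75
Check: goods available $15,418.85 = COGS $5,651.10 + ending $9,767.75

COGS = $5,651.10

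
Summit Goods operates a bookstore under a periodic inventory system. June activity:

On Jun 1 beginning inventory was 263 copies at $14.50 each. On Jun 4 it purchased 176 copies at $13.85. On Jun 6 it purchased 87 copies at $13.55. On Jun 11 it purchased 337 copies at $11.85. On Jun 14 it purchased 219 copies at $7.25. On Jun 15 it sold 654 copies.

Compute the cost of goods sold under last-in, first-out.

Jun 15, 654 sold [LIFO — newest first]: 219 @ $7.25 + 337 @ $11.85 + 87 @ $13.55 + 11 @ $13.85 = $6,912.40
Ending inventory: 263 @ $14.50 + 165 @ $13.85 = $6,098.75

COGS = $6,912.40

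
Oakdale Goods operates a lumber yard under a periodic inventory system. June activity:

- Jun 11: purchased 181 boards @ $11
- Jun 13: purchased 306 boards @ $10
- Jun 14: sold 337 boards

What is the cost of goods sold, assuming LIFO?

COGS = $3,401

Jun 14, 337 sold [LIFO — newest first]: 306 @ $10 + 31 @ $11 = $3,401
Ending inventory: 150 @ $11 = $1,650
Check: goods available $5,051 = COGS $3,401 + ending $1,650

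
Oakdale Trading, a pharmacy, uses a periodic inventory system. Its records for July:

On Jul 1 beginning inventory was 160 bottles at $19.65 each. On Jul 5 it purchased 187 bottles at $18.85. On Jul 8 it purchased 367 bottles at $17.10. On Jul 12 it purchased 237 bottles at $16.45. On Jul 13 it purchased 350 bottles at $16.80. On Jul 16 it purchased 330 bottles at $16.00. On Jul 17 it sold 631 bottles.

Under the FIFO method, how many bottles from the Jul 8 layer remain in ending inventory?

Jul 17, 631 sold [FIFO — oldest first]: 160 @ $19.65 + 187 @ $18.85 + 284 @ $17.10 = $11,525.35
Ending inventory: 83 @ $17.10 + 237 @ $16.45 + 350 @ $16.80 + 330 @ $16.00 = $16,477.95

83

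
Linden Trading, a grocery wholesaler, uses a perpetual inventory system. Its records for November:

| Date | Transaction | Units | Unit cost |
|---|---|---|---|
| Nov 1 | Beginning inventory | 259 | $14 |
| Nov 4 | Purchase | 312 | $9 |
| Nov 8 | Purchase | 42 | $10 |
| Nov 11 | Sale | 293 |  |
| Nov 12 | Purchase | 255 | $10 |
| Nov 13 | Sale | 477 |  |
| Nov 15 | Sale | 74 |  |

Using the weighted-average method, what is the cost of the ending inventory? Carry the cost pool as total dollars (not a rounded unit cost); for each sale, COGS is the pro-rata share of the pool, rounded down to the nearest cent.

Ending inventory = $255.78

After Nov 1: 259 on hand, pool $3,626.00 (≈ $14.0000 each)
After Nov 4: 571 on hand, pool $6,434.00 (≈ $11.2680 each)
After Nov 8: 613 on hand, pool $6,854.00 (≈ $11.1811 each)
Nov 11, sell 293: 293/613 × $6,854.00 → $3,276.05
After Nov 12: 575 on hand, pool $6,127.95 (≈ $10.6573 each)
Nov 13, sell 477: 477/575 × $6,127.95 → $5,083.53
Nov 15, sell 74: 74/98 × $1,044.42 → $788.64
Total COGS = $3,276.05 + $5,083.53 + $788.64 = $9,148.22
Ending inventory (cost pool remaining) = $255.78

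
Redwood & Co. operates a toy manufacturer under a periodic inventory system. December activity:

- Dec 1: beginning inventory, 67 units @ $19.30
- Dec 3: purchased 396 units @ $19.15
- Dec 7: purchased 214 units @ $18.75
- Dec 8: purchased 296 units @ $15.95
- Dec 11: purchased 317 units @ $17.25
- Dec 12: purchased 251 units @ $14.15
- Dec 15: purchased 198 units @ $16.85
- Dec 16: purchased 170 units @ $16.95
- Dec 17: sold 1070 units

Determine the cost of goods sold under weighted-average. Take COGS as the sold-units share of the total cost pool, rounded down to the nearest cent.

Dec 17, sell 1070: 1070/1909 × $32,847.90 → $18,411.34
Ending inventory (cost pool remaining) = $14,436.56
Check: goods available $32,847.90 = COGS $18,411.34 + ending $14,436.56

COGS = $18,411.34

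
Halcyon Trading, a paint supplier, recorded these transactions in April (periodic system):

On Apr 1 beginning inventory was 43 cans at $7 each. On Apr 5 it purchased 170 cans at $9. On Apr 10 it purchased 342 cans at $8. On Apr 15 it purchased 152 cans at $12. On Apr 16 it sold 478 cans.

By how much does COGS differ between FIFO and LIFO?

$481

FIFO COGS: 43 @ $7 + 170 @ $9 + 265 @ $8 = $3,951
LIFO COGS: 152 @ $12 + 326 @ $8 = $4,432
Difference = |$3,951 − $4,432| = $481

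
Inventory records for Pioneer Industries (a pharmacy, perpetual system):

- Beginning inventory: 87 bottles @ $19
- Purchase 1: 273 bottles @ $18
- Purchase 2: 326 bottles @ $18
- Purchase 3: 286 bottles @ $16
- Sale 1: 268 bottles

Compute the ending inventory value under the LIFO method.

Ending inventory = $12,723

Sale 1 (268) [LIFO — newest first]: 268 @ $16 = $4,288
Ending inventory: 87 @ $19 + 273 @ $18 + 326 @ $18 + 18 @ $16 = $12,723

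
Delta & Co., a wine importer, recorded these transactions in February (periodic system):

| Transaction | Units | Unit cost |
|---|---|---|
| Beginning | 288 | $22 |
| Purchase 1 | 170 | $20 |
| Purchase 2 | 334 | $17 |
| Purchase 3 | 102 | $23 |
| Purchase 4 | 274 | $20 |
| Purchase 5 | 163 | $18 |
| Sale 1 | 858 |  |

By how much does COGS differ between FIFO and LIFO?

FIFO COGS: 288 @ $22 + 170 @ $20 + 334 @ $17 + 66 @ $23 = $16,932
LIFO COGS: 163 @ $18 + 274 @ $20 + 102 @ $23 + 319 @ $17 = $16,183
Difference = |$16,932 − $16,183| = $749

$749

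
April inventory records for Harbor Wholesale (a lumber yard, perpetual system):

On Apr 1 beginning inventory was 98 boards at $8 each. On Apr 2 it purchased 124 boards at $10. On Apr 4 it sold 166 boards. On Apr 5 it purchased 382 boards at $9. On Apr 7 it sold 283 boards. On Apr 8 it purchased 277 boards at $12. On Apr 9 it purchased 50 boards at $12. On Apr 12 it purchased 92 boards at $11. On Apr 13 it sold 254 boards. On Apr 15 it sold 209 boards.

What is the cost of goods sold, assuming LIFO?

Apr 4, 166 sold [LIFO — newest first]: 124 @ $10 + 42 @ $8 = $1,576
Apr 7, 283 sold [LIFO — newest first]: 283 @ $9 = $2,547
Apr 13, 254 sold [LIFO — newest first]: 92 @ $11 + 50 @ $12 + 112 @ $12 = $2,956
Apr 15, 209 sold [LIFO — newest first]: 165 @ $12 + 44 @ $9 = $2,376
Total COGS = $1,576 + $2,547 + $2,956 + $2,376 = $9,455
Ending inventory: 56 @ $8 + 55 @ $9 = $943
Check: goods available $10,398 = COGS $9,455 + ending $943

COGS = $9,455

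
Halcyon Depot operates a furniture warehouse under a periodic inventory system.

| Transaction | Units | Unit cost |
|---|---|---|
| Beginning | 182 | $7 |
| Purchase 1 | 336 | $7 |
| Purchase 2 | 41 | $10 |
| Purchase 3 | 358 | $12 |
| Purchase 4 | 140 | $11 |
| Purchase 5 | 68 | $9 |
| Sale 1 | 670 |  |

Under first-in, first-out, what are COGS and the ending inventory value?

Sale 1 (670) [FIFO — oldest first]: 182 @ $7 + 336 @ $7 + 41 @ $10 + 111 @ $12 = $5,368
Ending inventory: 247 @ $12 + 140 @ $11 + 68 @ $9 = $5,116
Check: goods available $10,484 = COGS $5,368 + ending $5,116

COGS = $5,368; ending inventory = $5,116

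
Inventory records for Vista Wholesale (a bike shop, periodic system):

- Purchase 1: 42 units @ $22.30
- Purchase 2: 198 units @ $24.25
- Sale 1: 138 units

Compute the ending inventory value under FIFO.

Ending inventory = $2,473.50

Sale 1 (138) [FIFO — oldest first]: 42 @ $22.30 + 96 @ $24.25 = $3,264.60
Ending inventory: 102 @ $24.25 = $2,473.50
Check: goods available $5,738.10 = COGS $3,264.60 + ending $2,473.50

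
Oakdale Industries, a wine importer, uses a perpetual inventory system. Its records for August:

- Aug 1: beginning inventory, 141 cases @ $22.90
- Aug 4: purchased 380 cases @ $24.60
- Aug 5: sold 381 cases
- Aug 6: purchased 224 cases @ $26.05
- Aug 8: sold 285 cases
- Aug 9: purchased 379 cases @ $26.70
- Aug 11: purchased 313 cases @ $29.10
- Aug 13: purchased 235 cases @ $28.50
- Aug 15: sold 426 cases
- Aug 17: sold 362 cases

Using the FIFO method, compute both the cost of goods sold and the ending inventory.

COGS = $38,124.20; ending inventory = $6,213.00

Aug 5, 381 sold [FIFO — oldest first]: 141 @ $22.90 + 240 @ $24.60 = $9,132.90
Aug 8, 285 sold [FIFO — oldest first]: 140 @ $24.60 + 145 @ $26.05 = $7,221.25
Aug 15, 426 sold [FIFO — oldest first]: 79 @ $26.05 + 347 @ $26.70 = $11,322.85
Aug 17, 362 sold [FIFO — oldest first]: 32 @ $26.70 + 313 @ $29.10 + 17 @ $28.50 = $10,447.20
Total COGS = $9,132.90 + $7,221.25 + $11,322.85 + $10,447.20 = $38,124.20
Ending inventory: 218 @ $28.50 = $6,213.00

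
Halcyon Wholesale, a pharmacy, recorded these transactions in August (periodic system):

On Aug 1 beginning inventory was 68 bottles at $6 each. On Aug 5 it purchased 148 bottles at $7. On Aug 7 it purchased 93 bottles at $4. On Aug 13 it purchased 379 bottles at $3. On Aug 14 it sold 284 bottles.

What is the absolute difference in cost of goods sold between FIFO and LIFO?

$864

FIFO COGS: 68 @ $6 + 148 @ $7 + 68 @ $4 = $1,716
LIFO COGS: 284 @ $3 = $852
Difference = |$1,716 − $852| = $864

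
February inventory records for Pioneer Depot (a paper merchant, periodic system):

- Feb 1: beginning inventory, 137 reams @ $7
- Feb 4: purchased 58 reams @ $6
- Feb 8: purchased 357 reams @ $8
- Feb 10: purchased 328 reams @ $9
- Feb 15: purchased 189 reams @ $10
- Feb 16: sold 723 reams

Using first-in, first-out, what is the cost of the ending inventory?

Feb 16, 723 sold [FIFO — oldest first]: 137 @ $7 + 58 @ $6 + 357 @ $8 + 171 @ $9 = $5,702
Ending inventory: 157 @ $9 + 189 @ $10 = $3,303
Check: goods available $9,005 = COGS $5,702 + ending $3,303

Ending inventory = $3,303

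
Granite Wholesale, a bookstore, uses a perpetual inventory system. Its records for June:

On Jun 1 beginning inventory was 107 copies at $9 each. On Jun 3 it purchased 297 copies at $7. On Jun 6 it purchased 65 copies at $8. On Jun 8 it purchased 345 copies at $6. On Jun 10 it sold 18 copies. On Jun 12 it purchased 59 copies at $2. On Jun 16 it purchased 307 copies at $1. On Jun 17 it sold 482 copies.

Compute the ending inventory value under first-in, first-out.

Jun 10, 18 sold [FIFO — oldest first]: 18 @ $9 = $162
Jun 17, 482 sold [FIFO — oldest first]: 89 @ $9 + 297 @ $7 + 65 @ $8 + 31 @ $6 = $3,586
Total COGS = $162 + $3,586 = $3,748
Ending inventory: 314 @ $6 + 59 @ $2 + 307 @ $1 = $2,309
Check: goods available $6,057 = COGS $3,748 + ending $2,309

Ending inventory = $2,309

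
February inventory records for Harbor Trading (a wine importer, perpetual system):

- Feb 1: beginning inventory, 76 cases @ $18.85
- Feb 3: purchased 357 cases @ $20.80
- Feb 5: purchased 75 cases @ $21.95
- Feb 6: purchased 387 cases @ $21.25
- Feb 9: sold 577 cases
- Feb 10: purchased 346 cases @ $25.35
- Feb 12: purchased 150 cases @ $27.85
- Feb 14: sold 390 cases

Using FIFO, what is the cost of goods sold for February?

COGS = $20,553.40

Feb 9, 577 sold [FIFO — oldest first]: 76 @ $18.85 + 357 @ $20.80 + 75 @ $21.95 + 69 @ $21.25 = $11,970.70
Feb 14, 390 sold [FIFO — oldest first]: 318 @ $21.25 + 72 @ $25.35 = $8,582.70
Total COGS = $11,970.70 + $8,582.70 = $20,553.40
Ending inventory: 274 @ $25.35 + 150 @ $27.85 = $11,123.40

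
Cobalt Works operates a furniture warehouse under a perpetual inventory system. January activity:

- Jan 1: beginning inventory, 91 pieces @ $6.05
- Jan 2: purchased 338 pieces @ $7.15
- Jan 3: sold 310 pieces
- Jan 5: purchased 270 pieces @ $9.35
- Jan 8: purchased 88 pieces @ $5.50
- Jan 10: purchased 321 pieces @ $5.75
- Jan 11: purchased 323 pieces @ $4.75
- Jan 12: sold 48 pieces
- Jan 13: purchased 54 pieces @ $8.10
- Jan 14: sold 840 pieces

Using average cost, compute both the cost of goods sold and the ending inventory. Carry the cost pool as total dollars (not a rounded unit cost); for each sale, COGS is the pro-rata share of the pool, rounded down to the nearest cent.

After Jan 1: 91 on hand, pool $550.55 (≈ $6.0500 each)
After Jan 2: 429 on hand, pool $2,967.25 (≈ $6.9167 each)
Jan 3, sell 310: 310/429 × $2,967.25 → $2,144.16
After Jan 5: 389 on hand, pool $3,347.59 (≈ $8.6056 each)
After Jan 8: 477 on hand, pool $3,831.59 (≈ $8.0327 each)
After Jan 10: 798 on hand, pool $5,677.34 (≈ $7.1145 each)
After Jan 11: 1121 on hand, pool $7,211.59 (≈ $6.4332 each)
Jan 12, sell 48: 48/1121 × $7,211.59 → $308.79
After Jan 13: 1127 on hand, pool $7,340.20 (≈ $6.5130 each)
Jan 14, sell 840: 840/1127 × $7,340.20 → $5,470.95
Total COGS = $2,144.16 + $308.79 + $5,470.95 = $7,923.90
Ending inventory (cost pool remaining) = $1,869.25

COGS = $7,923.90; ending inventory = $1,869.25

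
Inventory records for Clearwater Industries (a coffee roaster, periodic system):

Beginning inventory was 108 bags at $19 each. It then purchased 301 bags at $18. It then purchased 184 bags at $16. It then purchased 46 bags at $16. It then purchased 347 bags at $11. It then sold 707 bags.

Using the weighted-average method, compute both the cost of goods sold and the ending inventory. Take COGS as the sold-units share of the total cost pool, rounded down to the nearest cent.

COGS = $10,731.91; ending inventory = $4,235.09

Sale 1, sell 707: 707/986 × $14,967.00 → $10,731.91
Ending inventory (cost pool remaining) = $4,235.09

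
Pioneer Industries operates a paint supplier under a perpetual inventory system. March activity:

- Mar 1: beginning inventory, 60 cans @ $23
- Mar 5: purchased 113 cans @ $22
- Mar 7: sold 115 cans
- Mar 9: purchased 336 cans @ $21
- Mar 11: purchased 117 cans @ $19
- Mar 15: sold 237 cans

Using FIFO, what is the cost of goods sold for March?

COGS = $7,625

Mar 7, 115 sold [FIFO — oldest first]: 60 @ $23 + 55 @ $22 = $2,590
Mar 15, 237 sold [FIFO — oldest first]: 58 @ $22 + 179 @ $21 = $5,035
Total COGS = $2,590 + $5,035 = $7,625
Ending inventory: 157 @ $21 + 117 @ $19 = $5,520
Check: goods available $13,145 = COGS $7,625 + ending $5,520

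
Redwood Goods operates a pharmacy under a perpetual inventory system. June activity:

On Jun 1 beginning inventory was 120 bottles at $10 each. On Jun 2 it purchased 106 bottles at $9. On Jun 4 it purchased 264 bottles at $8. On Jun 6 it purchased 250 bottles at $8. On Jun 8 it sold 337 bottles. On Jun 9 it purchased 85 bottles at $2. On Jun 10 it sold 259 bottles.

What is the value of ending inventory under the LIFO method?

Ending inventory = $2,178

Jun 8, 337 sold [LIFO — newest first]: 250 @ $8 + 87 @ $8 = $2,696
Jun 10, 259 sold [LIFO — newest first]: 85 @ $2 + 174 @ $8 = $1,562
Total COGS = $2,696 + $1,562 = $4,258
Ending inventory: 120 @ $10 + 106 @ $9 + 3 @ $8 = $2,178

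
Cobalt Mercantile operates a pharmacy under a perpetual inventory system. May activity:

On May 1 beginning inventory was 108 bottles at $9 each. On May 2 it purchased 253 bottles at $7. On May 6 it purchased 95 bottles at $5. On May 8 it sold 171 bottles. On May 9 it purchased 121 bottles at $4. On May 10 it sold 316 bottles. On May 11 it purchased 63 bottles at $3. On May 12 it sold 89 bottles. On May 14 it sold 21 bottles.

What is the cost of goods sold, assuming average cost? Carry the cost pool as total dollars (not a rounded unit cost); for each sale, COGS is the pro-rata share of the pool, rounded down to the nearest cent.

After May 1: 108 on hand, pool $972.00 (≈ $9.0000 each)
After May 2: 361 on hand, pool $2,743.00 (≈ $7.5983 each)
After May 6: 456 on hand, pool $3,218.00 (≈ $7.0570 each)
May 8, sell 171: 171/456 × $3,218.00 → $1,206.75
After May 9: 406 on hand, pool $2,495.25 (≈ $6.1459 each)
May 10, sell 316: 316/406 × $2,495.25 → $1,942.11
After May 11: 153 on hand, pool $742.14 (≈ $4.8506 each)
May 12, sell 89: 89/153 × $742.14 → $431.70
May 14, sell 21: 21/64 × $310.44 → $101.86
Total COGS = $1,206.75 + $1,942.11 + $431.70 + $101.86 = $3,682.42
Ending inventory (cost pool remaining) = $208.58

COGS = $3,682.42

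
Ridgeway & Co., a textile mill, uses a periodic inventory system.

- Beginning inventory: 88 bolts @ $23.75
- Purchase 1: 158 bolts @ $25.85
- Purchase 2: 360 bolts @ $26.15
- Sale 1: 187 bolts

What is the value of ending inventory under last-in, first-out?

Sale 1 (187) [LIFO — newest first]: 187 @ $26.15 = $4,890.05
Ending inventory: 88 @ $23.75 + 158 @ $25.85 + 173 @ $26.15 = $10,698.25

Ending inventory = $10,698.25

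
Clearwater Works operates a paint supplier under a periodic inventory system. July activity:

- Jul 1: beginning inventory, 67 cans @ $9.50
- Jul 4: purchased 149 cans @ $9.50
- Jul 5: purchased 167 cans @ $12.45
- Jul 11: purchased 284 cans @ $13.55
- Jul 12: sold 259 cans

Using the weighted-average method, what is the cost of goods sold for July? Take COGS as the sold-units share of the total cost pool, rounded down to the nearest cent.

Jul 12, sell 259: 259/667 × $7,979.35 → $3,098.42
Ending inventory (cost pool remaining) = $4,880.93

COGS = $3,098.42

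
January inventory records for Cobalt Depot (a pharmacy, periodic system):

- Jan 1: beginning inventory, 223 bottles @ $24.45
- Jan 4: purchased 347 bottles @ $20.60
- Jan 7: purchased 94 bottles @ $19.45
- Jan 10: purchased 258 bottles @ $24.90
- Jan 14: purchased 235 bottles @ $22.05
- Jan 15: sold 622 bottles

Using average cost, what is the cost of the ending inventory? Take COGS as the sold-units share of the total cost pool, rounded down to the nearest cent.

Jan 15, sell 622: 622/1157 × $26,034.80 → $13,996.23
Ending inventory (cost pool remaining) = $12,038.57

Ending inventory = $12,038.57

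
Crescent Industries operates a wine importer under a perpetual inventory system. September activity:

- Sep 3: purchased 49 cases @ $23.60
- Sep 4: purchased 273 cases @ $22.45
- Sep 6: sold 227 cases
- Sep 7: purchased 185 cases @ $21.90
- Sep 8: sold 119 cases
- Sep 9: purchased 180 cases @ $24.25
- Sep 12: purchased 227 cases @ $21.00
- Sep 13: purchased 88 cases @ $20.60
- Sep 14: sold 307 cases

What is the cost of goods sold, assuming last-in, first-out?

Sep 6, 227 sold [LIFO — newest first]: 227 @ $22.45 = $5,096.15
Sep 8, 119 sold [LIFO — newest first]: 119 @ $21.90 = $2,606.10
Sep 14, 307 sold [LIFO — newest first]: 88 @ $20.60 + 219 @ $21.00 = $6,411.80
Total COGS = $5,096.15 + $2,606.10 + $6,411.80 = $14,114.05
Ending inventory: 49 @ $23.60 + 46 @ $22.45 + 66 @ $21.90 + 180 @ $24.25 + 8 @ $21.00 = $8,167.50

COGS = $14,114.05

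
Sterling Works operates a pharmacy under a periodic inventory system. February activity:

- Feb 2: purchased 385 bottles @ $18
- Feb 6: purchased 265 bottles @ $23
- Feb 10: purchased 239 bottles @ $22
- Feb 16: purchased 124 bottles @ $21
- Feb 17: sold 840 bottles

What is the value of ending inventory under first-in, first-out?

Feb 17, 840 sold [FIFO — oldest first]: 385 @ $18 + 265 @ $23 + 190 @ $22 = $17,205
Ending inventory: 49 @ $22 + 124 @ $21 = $3,682

Ending inventory = $3,682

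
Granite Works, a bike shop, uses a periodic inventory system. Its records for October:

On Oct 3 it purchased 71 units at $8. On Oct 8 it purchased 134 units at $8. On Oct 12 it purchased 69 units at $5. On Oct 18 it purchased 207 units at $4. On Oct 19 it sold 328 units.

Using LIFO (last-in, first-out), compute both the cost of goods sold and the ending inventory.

COGS = $1,589; ending inventory = $1,224

Oct 19, 328 sold [LIFO — newest first]: 207 @ $4 + 69 @ $5 + 52 @ $8 = $1,589
Ending inventory: 71 @ $8 + 82 @ $8 = $1,224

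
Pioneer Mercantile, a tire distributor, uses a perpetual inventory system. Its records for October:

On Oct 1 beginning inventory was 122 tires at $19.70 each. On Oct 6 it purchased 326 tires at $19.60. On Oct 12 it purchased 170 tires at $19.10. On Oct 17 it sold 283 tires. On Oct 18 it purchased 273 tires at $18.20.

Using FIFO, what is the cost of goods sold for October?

Oct 17, 283 sold [FIFO — oldest first]: 122 @ $19.70 + 161 @ $19.60 = $5,559.00
Ending inventory: 165 @ $19.60 + 170 @ $19.10 + 273 @ $18.20 = $11,449.60

COGS = $5,559.00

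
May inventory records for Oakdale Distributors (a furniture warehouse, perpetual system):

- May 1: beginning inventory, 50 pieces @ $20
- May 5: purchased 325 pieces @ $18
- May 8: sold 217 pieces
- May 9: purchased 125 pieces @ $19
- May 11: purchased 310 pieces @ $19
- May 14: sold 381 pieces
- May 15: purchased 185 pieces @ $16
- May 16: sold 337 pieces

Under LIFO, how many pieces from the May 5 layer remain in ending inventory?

10

May 8, 217 sold [LIFO — newest first]: 217 @ $18 = $3,906
May 14, 381 sold [LIFO — newest first]: 310 @ $19 + 71 @ $19 = $7,239
May 16, 337 sold [LIFO — newest first]: 185 @ $16 + 54 @ $19 + 98 @ $18 = $5,750
Total COGS = $3,906 + $7,239 + $5,750 = $16,895
Ending inventory: 50 @ $20 + 10 @ $18 = $1,180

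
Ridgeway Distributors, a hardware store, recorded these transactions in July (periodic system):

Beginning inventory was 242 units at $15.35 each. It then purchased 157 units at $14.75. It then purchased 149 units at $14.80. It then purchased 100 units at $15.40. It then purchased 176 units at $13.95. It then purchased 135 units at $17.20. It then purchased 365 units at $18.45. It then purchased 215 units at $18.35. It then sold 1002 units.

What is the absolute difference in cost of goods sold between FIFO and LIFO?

$1,813.30

FIFO COGS: 242 @ $15.35 + 157 @ $14.75 + 149 @ $14.80 + 100 @ $15.40 + 176 @ $13.95 + 135 @ $17.20 + 43 @ $18.45 = $15,346.20
LIFO COGS: 215 @ $18.35 + 365 @ $18.45 + 135 @ $17.20 + 176 @ $13.95 + 100 @ $15.40 + 11 @ $14.80 = $17,159.50
Difference = |$15,346.20 − $17,159.50| = $1,813.30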